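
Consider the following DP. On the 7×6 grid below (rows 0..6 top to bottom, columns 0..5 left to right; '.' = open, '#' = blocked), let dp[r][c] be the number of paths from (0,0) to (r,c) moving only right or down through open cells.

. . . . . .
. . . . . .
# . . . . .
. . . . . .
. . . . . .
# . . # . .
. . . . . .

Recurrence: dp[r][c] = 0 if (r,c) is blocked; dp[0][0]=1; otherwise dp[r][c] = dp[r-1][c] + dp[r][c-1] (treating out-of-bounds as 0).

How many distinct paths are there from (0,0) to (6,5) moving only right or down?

r\c   0   1   2   3   4   5
  0   1   1   1   1   1   1
  1   1   2   3   4   5   6
  2   0   2   5   9  14  20
  3   0   2   7  16  30  50
  4   0   2   9  25  55 105
  5   0   2  11   0  55 160
  6   0   2  13  13  68 228

228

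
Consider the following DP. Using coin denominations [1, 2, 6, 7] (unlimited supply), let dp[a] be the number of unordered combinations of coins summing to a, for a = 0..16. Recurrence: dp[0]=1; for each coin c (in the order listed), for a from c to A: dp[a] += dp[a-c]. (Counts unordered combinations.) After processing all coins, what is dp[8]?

after  coin     0     1     2     3     4     5     6     7     8     9    10    11    12    13    14    15    16
          1     1     1     1     1     1     1     1     1     1     1     1     1     1     1     1     1     1
          2     1     1     2     2     3     3     4     4     5     5     6     6     7     7     8     8     9
          6     1     1     2     2     3     3     5     5     7     7     9     9    12    12    15    15    18
          7     1     1     2     2     3     3     5     6     8     9    11    12    15    17    21    23    27

8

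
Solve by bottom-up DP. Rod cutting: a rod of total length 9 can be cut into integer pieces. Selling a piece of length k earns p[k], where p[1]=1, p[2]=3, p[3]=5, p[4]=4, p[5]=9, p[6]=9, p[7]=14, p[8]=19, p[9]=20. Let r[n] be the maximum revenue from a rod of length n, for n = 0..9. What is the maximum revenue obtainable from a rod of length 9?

   n    0    1    2    3    4    5    6    7    8    9
r[n]    0    1    3    5    6    9   10   14   19   20

20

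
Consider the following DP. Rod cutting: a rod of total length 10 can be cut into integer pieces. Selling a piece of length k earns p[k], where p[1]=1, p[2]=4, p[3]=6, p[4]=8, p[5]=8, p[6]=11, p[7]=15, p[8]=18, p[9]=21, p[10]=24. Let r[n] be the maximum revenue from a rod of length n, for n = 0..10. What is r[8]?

18

   n    0    1    2    3    4    5    6    7    8    9   10
r[n]    0    1    4    6    8   10   12   15   18   21   24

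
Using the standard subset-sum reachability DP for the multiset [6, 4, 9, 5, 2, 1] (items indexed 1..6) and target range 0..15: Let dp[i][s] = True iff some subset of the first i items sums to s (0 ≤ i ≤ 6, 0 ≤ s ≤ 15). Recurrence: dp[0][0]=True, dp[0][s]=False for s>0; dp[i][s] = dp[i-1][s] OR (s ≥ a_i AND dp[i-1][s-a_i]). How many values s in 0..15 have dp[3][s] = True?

i\s   0   1   2   3   4   5   6   7   8   9  10  11  12  13  14  15
  0   T   F   F   F   F   F   F   F   F   F   F   F   F   F   F   F
  1   T   F   F   F   F   F   T   F   F   F   F   F   F   F   F   F
  2   T   F   F   F   T   F   T   F   F   F   T   F   F   F   F   F
  3   T   F   F   F   T   F   T   F   F   T   T   F   F   T   F   T
  4   T   F   F   F   T   T   T   F   F   T   T   T   F   T   T   T
  5   T   F   T   F   T   T   T   T   T   T   T   T   T   T   T   T
  6   T   T   T   T   T   T   T   T   T   T   T   T   T   T   T   T

7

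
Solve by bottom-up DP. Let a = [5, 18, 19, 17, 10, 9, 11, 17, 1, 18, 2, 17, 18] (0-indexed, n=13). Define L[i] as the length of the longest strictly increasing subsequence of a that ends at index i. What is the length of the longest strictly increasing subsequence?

   i    0    1    2    3    4    5    6    7    8    9   10   11   12
a[i]    5   18   19   17   10    9   11   17    1   18    2   17   18
L[i]    1    2    3    2    2    2    3    4    1    5    2    4    5

5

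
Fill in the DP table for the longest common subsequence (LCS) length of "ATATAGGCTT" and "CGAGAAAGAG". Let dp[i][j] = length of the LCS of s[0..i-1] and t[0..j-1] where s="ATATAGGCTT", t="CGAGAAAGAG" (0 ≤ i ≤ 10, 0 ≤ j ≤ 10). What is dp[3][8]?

   ''  C  G  A  G  A  A  A  G  A  G
''  0  0  0  0  0  0  0  0  0  0  0
 A  0  0  0  1  1  1  1  1  1  1  1
 T  0  0  0  1  1  1  1  1  1  1  1
 A  0  0  0  1  1  2  2  2  2  2  2
 T  0  0  0  1  1  2  2  2  2  2  2
 A  0  0  0  1  1  2  3  3  3  3  3
 G  0  0  1  1  2  2  3  3  4  4  4
 G  0  0  1  1  2  2  3  3  4  4  5
 C  0  1  1  1  2  2  3  3  4  4  5
 T  0  1  1  1  2  2  3  3  4  4  5
 T  0  1  1  1  2  2  3  3  4  4  5

2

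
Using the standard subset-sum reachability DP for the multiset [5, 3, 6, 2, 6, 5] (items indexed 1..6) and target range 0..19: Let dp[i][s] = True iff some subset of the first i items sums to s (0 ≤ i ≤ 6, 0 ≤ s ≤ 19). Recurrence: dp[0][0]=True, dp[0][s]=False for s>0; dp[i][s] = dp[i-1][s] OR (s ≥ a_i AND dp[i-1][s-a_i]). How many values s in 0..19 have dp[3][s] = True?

8

i\s   0   1   2   3   4   5   6   7   8   9  10  11  12  13  14  15  16  17  18  19
  0   T   F   F   F   F   F   F   F   F   F   F   F   F   F   F   F   F   F   F   F
  1   T   F   F   F   F   T   F   F   F   F   F   F   F   F   F   F   F   F   F   F
  2   T   F   F   T   F   T   F   F   T   F   F   F   F   F   F   F   F   F   F   F
  3   T   F   F   T   F   T   T   F   T   T   F   T   F   F   T   F   F   F   F   F
  4   T   F   T   T   F   T   T   T   T   T   T   T   F   T   T   F   T   F   F   F
  5   T   F   T   T   F   T   T   T   T   T   T   T   T   T   T   T   T   T   F   T
  6   T   F   T   T   F   T   T   T   T   T   T   T   T   T   T   T   T   T   T   T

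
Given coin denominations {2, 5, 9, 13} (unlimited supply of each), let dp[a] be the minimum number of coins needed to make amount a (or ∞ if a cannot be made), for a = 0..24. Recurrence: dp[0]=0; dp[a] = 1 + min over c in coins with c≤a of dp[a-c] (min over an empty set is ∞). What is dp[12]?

3

 a  0  1  2  3  4  5  6  7  8  9 10 11 12 13 14 15 16 17 18 19 20 21 22 23 24
dp  0  -  1  -  2  1  3  2  4  1  2  2  3  1  2  2  3  3  2  3  3  4  2  3  3
(- denotes ∞ / unreachable)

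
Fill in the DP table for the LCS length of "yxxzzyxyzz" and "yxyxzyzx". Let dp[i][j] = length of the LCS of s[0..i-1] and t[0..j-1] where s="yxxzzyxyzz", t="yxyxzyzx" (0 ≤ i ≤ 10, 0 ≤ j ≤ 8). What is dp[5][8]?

5

   ''  y  x  y  x  z  y  z  x
''  0  0  0  0  0  0  0  0  0
 y  0  1  1  1  1  1  1  1  1
 x  0  1  2  2  2  2  2  2  2
 x  0  1  2  2  3  3  3  3  3
 z  0  1  2  2  3  4  4  4  4
 z  0  1  2  2  3  4  4  5  5
 y  0  1  2  3  3  4  5  5  5
 x  0  1  2  3  4  4  5  5  6
 y  0  1  2  3  4  4  5  5  6
 z  0  1  2  3  4  5  5  6  6
 z  0  1  2  3  4  5  5  6  6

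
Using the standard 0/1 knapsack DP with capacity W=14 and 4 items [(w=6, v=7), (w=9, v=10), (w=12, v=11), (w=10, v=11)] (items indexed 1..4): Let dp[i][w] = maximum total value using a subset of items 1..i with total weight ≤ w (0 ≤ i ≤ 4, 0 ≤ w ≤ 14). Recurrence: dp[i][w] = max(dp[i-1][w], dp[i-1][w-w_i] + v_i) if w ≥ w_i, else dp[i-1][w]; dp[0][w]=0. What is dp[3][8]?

i\w   0   1   2   3   4   5   6   7   8   9  10  11  12  13  14
  0   0   0   0   0   0   0   0   0   0   0   0   0   0   0   0
  1   0   0   0   0   0   0   7   7   7   7   7   7   7   7   7
  2   0   0   0   0   0   0   7   7   7  10  10  10  10  10  10
  3   0   0   0   0   0   0   7   7   7  10  10  10  11  11  11
  4   0   0   0   0   0   0   7   7   7  10  11  11  11  11  11

7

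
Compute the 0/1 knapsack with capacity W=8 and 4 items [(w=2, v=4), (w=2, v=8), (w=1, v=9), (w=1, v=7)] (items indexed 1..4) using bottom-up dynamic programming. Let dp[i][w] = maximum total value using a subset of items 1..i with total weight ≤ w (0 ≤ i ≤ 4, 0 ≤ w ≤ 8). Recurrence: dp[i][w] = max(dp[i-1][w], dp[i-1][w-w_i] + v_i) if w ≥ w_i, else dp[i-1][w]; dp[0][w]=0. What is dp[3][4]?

i\w   0   1   2   3   4   5   6   7   8
  0   0   0   0   0   0   0   0   0   0
  1   0   0   4   4   4   4   4   4   4
  2   0   0   8   8  12  12  12  12  12
  3   0   9   9  17  17  21  21  21  21
  4   0   9  16  17  24  24  28  28  28

17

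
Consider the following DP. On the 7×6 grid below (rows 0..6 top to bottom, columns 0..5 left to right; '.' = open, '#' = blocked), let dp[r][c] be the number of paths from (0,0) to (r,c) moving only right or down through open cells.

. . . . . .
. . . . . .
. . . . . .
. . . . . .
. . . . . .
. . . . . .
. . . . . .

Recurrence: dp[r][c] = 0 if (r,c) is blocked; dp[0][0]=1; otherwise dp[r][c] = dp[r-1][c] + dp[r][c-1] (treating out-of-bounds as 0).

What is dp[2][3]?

r\c   0   1   2   3   4   5
  0   1   1   1   1   1   1
  1   1   2   3   4   5   6
  2   1   3   6  10  15  21
  3   1   4  10  20  35  56
  4   1   5  15  35  70 126
  5   1   6  21  56 126 252
  6   1   7  28  84 210 462

10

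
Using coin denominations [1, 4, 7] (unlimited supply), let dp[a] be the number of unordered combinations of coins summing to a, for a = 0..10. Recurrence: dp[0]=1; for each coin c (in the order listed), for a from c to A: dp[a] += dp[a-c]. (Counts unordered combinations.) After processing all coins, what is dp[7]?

3

after  coin     0     1     2     3     4     5     6     7     8     9    10
          1     1     1     1     1     1     1     1     1     1     1     1
          4     1     1     1     1     2     2     2     2     3     3     3
          7     1     1     1     1     2     2     2     3     4     4     4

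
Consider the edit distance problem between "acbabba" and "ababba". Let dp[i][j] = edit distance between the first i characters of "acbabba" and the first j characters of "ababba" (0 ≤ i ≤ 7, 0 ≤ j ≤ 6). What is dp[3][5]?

   ''  a  b  a  b  b  a
''  0  1  2  3  4  5  6
 a  1  0  1  2  3  4  5
 c  2  1  1  2  3  4  5
 b  3  2  1  2  2  3  4
 a  4  3  2  1  2  3  3
 b  5  4  3  2  1  2  3
 b  6  5  4  3  2  1  2
 a  7  6  5  4  3  2  1

3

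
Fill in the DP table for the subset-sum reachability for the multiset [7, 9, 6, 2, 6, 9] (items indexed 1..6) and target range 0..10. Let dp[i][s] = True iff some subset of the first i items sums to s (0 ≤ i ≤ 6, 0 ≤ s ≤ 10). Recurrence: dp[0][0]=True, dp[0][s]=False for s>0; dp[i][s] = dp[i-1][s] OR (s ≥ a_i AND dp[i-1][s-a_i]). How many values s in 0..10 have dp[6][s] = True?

i\s   0   1   2   3   4   5   6   7   8   9  10
  0   T   F   F   F   F   F   F   F   F   F   F
  1   T   F   F   F   F   F   F   T   F   F   F
  2   T   F   F   F   F   F   F   T   F   T   F
  3   T   F   F   F   F   F   T   T   F   T   F
  4   T   F   T   F   F   F   T   T   T   T   F
  5   T   F   T   F   F   F   T   T   T   T   F
  6   T   F   T   F   F   F   T   T   T   T   F

6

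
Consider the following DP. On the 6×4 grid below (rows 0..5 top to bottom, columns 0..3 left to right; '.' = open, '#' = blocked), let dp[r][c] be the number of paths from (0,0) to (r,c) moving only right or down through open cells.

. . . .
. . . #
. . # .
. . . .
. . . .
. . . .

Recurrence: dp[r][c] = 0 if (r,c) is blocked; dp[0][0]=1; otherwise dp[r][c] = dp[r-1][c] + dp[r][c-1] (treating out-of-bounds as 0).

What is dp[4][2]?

r\c   0   1   2   3
  0   1   1   1   1
  1   1   2   3   0
  2   1   3   0   0
  3   1   4   4   4
  4   1   5   9  13
  5   1   6  15  28

9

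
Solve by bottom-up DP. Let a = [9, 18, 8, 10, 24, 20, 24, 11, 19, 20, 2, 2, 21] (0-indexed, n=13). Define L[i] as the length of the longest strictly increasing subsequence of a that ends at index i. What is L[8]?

   i    0    1    2    3    4    5    6    7    8    9   10   11   12
a[i]    9   18    8   10   24   20   24   11   19   20    2    2   21
L[i]    1    2    1    2    3    3    4    3    4    5    1    1    6

4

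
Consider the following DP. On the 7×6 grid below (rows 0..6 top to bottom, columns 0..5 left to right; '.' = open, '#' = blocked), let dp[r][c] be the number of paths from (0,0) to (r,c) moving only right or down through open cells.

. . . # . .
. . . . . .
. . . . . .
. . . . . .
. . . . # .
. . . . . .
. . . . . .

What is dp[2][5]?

15

r\c   0   1   2   3   4   5
  0   1   1   1   0   0   0
  1   1   2   3   3   3   3
  2   1   3   6   9  12  15
  3   1   4  10  19  31  46
  4   1   5  15  34   0  46
  5   1   6  21  55  55 101
  6   1   7  28  83 138 239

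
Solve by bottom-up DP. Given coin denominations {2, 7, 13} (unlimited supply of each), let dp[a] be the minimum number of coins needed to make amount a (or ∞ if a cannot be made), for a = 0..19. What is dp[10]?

5

 a  0  1  2  3  4  5  6  7  8  9 10 11 12 13 14 15 16 17 18 19
dp  0  -  1  -  2  -  3  1  4  2  5  3  6  1  2  2  3  3  4  4
(- denotes ∞ / unreachable)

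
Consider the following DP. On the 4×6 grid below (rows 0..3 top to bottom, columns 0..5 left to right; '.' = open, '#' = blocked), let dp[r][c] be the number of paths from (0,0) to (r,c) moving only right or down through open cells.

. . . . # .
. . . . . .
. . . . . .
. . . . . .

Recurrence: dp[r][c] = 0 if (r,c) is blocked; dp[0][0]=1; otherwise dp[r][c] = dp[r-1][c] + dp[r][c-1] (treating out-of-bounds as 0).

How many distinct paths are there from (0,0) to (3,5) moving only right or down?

52

r\c   0   1   2   3   4   5
  0   1   1   1   1   0   0
  1   1   2   3   4   4   4
  2   1   3   6  10  14  18
  3   1   4  10  20  34  52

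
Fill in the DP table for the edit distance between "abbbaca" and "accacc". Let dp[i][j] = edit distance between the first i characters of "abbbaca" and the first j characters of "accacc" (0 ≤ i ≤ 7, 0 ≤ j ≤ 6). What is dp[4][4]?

3

   ''  a  c  c  a  c  c
''  0  1  2  3  4  5  6
 a  1  0  1  2  3  4  5
 b  2  1  1  2  3  4  5
 b  3  2  2  2  3  4  5
 b  4  3  3  3  3  4  5
 a  5  4  4  4  3  4  5
 c  6  5  4  4  4  3  4
 a  7  6  5  5  4  4  4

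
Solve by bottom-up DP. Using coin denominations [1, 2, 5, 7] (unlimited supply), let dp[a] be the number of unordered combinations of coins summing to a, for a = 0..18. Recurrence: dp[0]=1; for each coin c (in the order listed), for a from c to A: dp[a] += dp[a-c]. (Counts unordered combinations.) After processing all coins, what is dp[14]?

23

after  coin     0     1     2     3     4     5     6     7     8     9    10    11    12    13    14    15    16    17    18
          1     1     1     1     1     1     1     1     1     1     1     1     1     1     1     1     1     1     1     1
          2     1     1     2     2     3     3     4     4     5     5     6     6     7     7     8     8     9     9    10
          5     1     1     2     2     3     4     5     6     7     8    10    11    13    14    16    18    20    22    24
          7     1     1     2     2     3     4     5     7     8    10    12    14    17    19    23    26    30    34    38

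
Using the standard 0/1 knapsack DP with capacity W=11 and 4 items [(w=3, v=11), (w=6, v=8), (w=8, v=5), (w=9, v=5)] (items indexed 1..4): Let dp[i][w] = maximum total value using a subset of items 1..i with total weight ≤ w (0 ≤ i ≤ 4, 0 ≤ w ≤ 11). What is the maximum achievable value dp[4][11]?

i\w   0   1   2   3   4   5   6   7   8   9  10  11
  0   0   0   0   0   0   0   0   0   0   0   0   0
  1   0   0   0  11  11  11  11  11  11  11  11  11
  2   0   0   0  11  11  11  11  11  11  19  19  19
  3   0   0   0  11  11  11  11  11  11  19  19  19
  4   0   0   0  11  11  11  11  11  11  19  19  19

19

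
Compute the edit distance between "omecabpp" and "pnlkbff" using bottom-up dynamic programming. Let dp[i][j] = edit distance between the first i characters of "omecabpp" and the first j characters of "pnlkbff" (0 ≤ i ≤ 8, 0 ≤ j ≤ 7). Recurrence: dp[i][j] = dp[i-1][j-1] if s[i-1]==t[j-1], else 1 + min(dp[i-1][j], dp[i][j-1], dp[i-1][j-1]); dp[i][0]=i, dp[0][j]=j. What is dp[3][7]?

   ''  p  n  l  k  b  f  f
''  0  1  2  3  4  5  6  7
 o  1  1  2  3  4  5  6  7
 m  2  2  2  3  4  5  6  7
 e  3  3  3  3  4  5  6  7
 c  4  4  4  4  4  5  6  7
 a  5  5  5  5  5  5  6  7
 b  6  6  6  6  6  5  6  7
 p  7  6  7  7  7  6  6  7
 p  8  7  7  8  8  7  7  7

7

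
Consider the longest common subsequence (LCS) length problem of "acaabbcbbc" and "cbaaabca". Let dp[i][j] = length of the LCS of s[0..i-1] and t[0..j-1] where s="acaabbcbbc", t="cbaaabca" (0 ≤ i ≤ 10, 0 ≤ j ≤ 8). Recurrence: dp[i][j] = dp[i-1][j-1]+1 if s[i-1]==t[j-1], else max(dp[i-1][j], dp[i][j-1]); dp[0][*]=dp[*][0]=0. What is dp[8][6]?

   ''  c  b  a  a  a  b  c  a
''  0  0  0  0  0  0  0  0  0
 a  0  0  0  1  1  1  1  1  1
 c  0  1  1  1  1  1  1  2  2
 a  0  1  1  2  2  2  2  2  3
 a  0  1  1  2  3  3  3  3  3
 b  0  1  2  2  3  3  4  4  4
 b  0  1  2  2  3  3  4  4  4
 c  0  1  2  2  3  3  4  5  5
 b  0  1  2  2  3  3  4  5  5
 b  0  1  2  2  3  3  4  5  5
 c  0  1  2  2  3  3  4  5  5

4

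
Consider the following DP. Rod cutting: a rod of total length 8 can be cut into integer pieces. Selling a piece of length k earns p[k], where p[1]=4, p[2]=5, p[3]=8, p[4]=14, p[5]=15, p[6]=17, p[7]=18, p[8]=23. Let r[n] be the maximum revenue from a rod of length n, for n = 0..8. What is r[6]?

   n    0    1    2    3    4    5    6    7    8
r[n]    0    4    8   12   16   20   24   28   32

24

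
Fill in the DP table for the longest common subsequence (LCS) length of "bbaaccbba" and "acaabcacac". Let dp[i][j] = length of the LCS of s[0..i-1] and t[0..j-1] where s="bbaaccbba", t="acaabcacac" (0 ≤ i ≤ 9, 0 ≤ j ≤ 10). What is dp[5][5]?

2

   ''  a  c  a  a  b  c  a  c  a  c
''  0  0  0  0  0  0  0  0  0  0  0
 b  0  0  0  0  0  1  1  1  1  1  1
 b  0  0  0  0  0  1  1  1  1  1  1
 a  0  1  1  1  1  1  1  2  2  2  2
 a  0  1  1  2  2  2  2  2  2  3  3
 c  0  1  2  2  2  2  3  3  3  3  4
 c  0  1  2  2  2  2  3  3  4  4  4
 b  0  1  2  2  2  3  3  3  4  4  4
 b  0  1  2  2  2  3  3  3  4  4  4
 a  0  1  2  3  3  3  3  4  4  5  5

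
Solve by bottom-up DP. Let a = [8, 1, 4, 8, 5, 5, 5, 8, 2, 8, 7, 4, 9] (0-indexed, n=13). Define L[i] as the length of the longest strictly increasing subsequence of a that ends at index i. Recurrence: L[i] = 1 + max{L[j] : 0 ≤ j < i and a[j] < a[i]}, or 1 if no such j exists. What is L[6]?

3

   i    0    1    2    3    4    5    6    7    8    9   10   11   12
a[i]    8    1    4    8    5    5    5    8    2    8    7    4    9
L[i]    1    1    2    3    3    3    3    4    2    4    4    3    5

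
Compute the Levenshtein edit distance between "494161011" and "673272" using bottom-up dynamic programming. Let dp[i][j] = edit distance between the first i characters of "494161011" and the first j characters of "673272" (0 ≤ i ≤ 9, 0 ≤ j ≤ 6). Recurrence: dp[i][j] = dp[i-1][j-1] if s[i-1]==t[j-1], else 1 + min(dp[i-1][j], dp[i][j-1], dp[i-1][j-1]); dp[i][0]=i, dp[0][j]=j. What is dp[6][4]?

   ''  6  7  3  2  7  2
''  0  1  2  3  4  5  6
 4  1  1  2  3  4  5  6
 9  2  2  2  3  4  5  6
 4  3  3  3  3  4  5  6
 1  4  4  4  4  4  5  6
 6  5  4  5  5  5  5  6
 1  6  5  5  6  6  6  6
 0  7  6  6  6  7  7  7
 1  8  7  7  7  7  8  8
 1  9  8  8  8  8  8  9

6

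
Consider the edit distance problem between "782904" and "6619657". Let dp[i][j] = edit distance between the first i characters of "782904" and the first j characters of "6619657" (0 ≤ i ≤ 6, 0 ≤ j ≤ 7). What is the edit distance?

   ''  6  6  1  9  6  5  7
''  0  1  2  3  4  5  6  7
 7  1  1  2  3  4  5  6  6
 8  2  2  2  3  4  5  6  7
 2  3  3  3  3  4  5  6  7
 9  4  4  4  4  3  4  5  6
 0  5  5  5  5  4  4  5  6
 4  6  6  6  6  5  5  5  6

6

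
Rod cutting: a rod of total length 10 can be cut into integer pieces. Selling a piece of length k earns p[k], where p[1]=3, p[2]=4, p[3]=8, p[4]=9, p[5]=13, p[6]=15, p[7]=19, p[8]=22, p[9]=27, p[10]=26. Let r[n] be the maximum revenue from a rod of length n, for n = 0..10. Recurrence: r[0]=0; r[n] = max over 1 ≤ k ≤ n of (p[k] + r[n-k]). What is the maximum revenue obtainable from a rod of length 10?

   n    0    1    2    3    4    5    6    7    8    9   10
r[n]    0    3    6    9   12   15   18   21   24   27   30

30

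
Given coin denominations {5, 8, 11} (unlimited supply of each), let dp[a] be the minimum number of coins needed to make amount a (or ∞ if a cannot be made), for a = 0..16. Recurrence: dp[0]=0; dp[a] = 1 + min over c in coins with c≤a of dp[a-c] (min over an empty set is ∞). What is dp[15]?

 a  0  1  2  3  4  5  6  7  8  9 10 11 12 13 14 15 16
dp  0  -  -  -  -  1  -  -  1  -  2  1  -  2  -  3  2
(- denotes ∞ / unreachable)

3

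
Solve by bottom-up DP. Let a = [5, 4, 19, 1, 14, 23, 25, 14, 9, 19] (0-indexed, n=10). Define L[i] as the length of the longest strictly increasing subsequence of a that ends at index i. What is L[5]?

   i    0    1    2    3    4    5    6    7    8    9
a[i]    5    4   19    1   14   23   25   14    9   19
L[i]    1    1    2    1    2    3    4    2    2    3

3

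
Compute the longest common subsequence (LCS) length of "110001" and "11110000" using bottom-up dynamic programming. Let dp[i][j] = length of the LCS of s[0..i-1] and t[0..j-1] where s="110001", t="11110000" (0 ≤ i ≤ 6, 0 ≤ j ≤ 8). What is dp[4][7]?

   ''  1  1  1  1  0  0  0  0
''  0  0  0  0  0  0  0  0  0
 1  0  1  1  1  1  1  1  1  1
 1  0  1  2  2  2  2  2  2  2
 0  0  1  2  2  2  3  3  3  3
 0  0  1  2  2  2  3  4  4  4
 0  0  1  2  2  2  3  4  5  5
 1  0  1  2  3  3  3  4  5  5

4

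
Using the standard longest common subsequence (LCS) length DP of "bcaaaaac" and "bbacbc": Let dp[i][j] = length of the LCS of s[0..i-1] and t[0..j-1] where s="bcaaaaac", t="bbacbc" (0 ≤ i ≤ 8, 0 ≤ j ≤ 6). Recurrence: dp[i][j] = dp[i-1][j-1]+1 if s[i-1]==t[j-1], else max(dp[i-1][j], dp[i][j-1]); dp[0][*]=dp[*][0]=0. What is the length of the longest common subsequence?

3

   ''  b  b  a  c  b  c
''  0  0  0  0  0  0  0
 b  0  1  1  1  1  1  1
 c  0  1  1  1  2  2  2
 a  0  1  1  2  2  2  2
 a  0  1  1  2  2  2  2
 a  0  1  1  2  2  2  2
 a  0  1  1  2  2  2  2
 a  0  1  1  2  2  2  2
 c  0  1  1  2  3  3  3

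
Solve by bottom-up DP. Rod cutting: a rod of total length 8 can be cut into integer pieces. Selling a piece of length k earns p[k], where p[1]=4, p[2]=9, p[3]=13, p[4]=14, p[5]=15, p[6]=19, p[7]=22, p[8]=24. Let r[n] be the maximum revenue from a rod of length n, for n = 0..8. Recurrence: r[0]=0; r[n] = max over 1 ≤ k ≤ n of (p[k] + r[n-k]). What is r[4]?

18

   n    0    1    2    3    4    5    6    7    8
r[n]    0    4    9   13   18   22   27   31   36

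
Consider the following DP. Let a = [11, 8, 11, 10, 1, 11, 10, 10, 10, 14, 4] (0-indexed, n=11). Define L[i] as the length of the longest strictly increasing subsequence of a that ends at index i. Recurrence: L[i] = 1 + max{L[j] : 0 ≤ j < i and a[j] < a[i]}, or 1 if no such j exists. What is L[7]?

   i    0    1    2    3    4    5    6    7    8    9   10
a[i]   11    8   11   10    1   11   10   10   10   14    4
L[i]    1    1    2    2    1    3    2    2    2    4    2

2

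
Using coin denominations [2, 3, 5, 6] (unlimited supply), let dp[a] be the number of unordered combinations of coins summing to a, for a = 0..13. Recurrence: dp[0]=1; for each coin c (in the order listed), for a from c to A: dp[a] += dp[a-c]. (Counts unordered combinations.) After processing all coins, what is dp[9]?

after  coin     0     1     2     3     4     5     6     7     8     9    10    11    12    13
          2     1     0     1     0     1     0     1     0     1     0     1     0     1     0
          3     1     0     1     1     1     1     2     1     2     2     2     2     3     2
          5     1     0     1     1     1     2     2     2     3     3     4     4     5     5
          6     1     0     1     1     1     2     3     2     4     4     5     6     8     7

4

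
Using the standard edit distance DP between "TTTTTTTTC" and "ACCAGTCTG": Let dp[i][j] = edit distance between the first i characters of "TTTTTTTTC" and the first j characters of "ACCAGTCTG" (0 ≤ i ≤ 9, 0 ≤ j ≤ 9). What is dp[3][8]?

6

   ''  A  C  C  A  G  T  C  T  G
''  0  1  2  3  4  5  6  7  8  9
 T  1  1  2  3  4  5  5  6  7  8
 T  2  2  2  3  4  5  5  6  6  7
 T  3  3  3  3  4  5  5  6  6  7
 T  4  4  4  4  4  5  5  6  6  7
 T  5  5  5  5  5  5  5  6  6  7
 T  6  6  6  6  6  6  5  6  6  7
 T  7  7  7  7  7  7  6  6  6  7
 T  8  8  8  8  8  8  7  7  6  7
 C  9  9  8  8  9  9  8  7  7  7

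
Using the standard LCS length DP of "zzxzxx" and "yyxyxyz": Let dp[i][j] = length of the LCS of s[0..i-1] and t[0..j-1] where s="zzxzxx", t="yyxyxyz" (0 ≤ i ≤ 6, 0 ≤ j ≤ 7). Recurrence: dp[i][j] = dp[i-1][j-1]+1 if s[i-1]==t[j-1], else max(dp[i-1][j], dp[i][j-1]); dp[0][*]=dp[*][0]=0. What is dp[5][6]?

2

   ''  y  y  x  y  x  y  z
''  0  0  0  0  0  0  0  0
 z  0  0  0  0  0  0  0  1
 z  0  0  0  0  0  0  0  1
 x  0  0  0  1  1  1  1  1
 z  0  0  0  1  1  1  1  2
 x  0  0  0  1  1  2  2  2
 x  0  0  0  1  1  2  2  2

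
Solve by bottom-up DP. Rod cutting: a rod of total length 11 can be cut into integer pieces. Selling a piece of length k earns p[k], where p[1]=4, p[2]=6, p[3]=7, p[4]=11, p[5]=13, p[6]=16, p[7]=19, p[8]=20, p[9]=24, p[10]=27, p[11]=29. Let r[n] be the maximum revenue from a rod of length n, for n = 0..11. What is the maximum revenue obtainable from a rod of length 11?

44

   n    0    1    2    3    4    5    6    7    8    9   10   11
r[n]    0    4    8   12   16   20   24   28   32   36   40   44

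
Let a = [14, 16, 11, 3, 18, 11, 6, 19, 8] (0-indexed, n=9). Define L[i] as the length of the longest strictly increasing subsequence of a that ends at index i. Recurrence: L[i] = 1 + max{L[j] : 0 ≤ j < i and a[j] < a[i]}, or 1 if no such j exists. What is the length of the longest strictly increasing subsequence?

   i    0    1    2    3    4    5    6    7    8
a[i]   14   16   11    3   18   11    6   19    8
L[i]    1    2    1    1    3    2    2    4    3

4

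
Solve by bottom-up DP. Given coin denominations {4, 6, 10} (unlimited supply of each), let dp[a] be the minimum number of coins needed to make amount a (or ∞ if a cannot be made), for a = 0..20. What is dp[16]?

2

 a  0  1  2  3  4  5  6  7  8  9 10 11 12 13 14 15 16 17 18 19 20
dp  0  -  -  -  1  -  1  -  2  -  1  -  2  -  2  -  2  -  3  -  2
(- denotes ∞ / unreachable)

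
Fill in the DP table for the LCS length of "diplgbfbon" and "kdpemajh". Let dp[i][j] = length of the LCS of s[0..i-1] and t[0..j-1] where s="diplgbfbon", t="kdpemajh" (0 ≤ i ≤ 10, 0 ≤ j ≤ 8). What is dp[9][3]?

2

   ''  k  d  p  e  m  a  j  h
''  0  0  0  0  0  0  0  0  0
 d  0  0  1  1  1  1  1  1  1
 i  0  0  1  1  1  1  1  1  1
 p  0  0  1  2  2  2  2  2  2
 l  0  0  1  2  2  2  2  2  2
 g  0  0  1  2  2  2  2  2  2
 b  0  0  1  2  2  2  2  2  2
 f  0  0  1  2  2  2  2  2  2
 b  0  0  1  2  2  2  2  2  2
 o  0  0  1  2  2  2  2  2  2
 n  0  0  1  2  2  2  2  2  2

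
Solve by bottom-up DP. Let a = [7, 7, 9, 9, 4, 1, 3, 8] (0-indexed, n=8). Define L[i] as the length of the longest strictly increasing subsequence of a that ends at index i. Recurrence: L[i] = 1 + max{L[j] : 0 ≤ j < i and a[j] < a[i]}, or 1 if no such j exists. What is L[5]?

1

   i    0    1    2    3    4    5    6    7
a[i]    7    7    9    9    4    1    3    8
L[i]    1    1    2    2    1    1    2    3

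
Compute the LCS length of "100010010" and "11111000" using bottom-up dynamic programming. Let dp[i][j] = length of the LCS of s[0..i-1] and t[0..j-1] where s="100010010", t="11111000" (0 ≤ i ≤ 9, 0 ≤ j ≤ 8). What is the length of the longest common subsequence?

   ''  1  1  1  1  1  0  0  0
''  0  0  0  0  0  0  0  0  0
 1  0  1  1  1  1  1  1  1  1
 0  0  1  1  1  1  1  2  2  2
 0  0  1  1  1  1  1  2  3  3
 0  0  1  1  1  1  1  2  3  4
 1  0  1  2  2  2  2  2  3  4
 0  0  1  2  2  2  2  3  3  4
 0  0  1  2  2  2  2  3  4  4
 1  0  1  2  3  3  3  3  4  4
 0  0  1  2  3  3  3  4  4  5

5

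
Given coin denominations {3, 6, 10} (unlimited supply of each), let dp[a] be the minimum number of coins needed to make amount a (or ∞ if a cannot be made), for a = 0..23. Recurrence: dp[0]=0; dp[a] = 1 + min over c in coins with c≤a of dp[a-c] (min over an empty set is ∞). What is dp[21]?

 a  0  1  2  3  4  5  6  7  8  9 10 11 12 13 14 15 16 17 18 19 20 21 22 23
dp  0  -  -  1  -  -  1  -  -  2  1  -  2  2  -  3  2  -  3  3  2  4  3  3
(- denotes ∞ / unreachable)

4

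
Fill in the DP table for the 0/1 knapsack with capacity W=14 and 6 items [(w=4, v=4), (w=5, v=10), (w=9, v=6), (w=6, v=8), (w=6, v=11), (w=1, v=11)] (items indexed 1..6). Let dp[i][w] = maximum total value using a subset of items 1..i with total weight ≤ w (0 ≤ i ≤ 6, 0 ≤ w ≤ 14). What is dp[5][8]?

11

i\w   0   1   2   3   4   5   6   7   8   9  10  11  12  13  14
  0   0   0   0   0   0   0   0   0   0   0   0   0   0   0   0
  1   0   0   0   0   4   4   4   4   4   4   4   4   4   4   4
  2   0   0   0   0   4  10  10  10  10  14  14  14  14  14  14
  3   0   0   0   0   4  10  10  10  10  14  14  14  14  14  16
  4   0   0   0   0   4  10  10  10  10  14  14  18  18  18  18
  5   0   0   0   0   4  10  11  11  11  14  15  21  21  21  21
  6   0  11  11  11  11  15  21  22  22  22  25  26  32  32  32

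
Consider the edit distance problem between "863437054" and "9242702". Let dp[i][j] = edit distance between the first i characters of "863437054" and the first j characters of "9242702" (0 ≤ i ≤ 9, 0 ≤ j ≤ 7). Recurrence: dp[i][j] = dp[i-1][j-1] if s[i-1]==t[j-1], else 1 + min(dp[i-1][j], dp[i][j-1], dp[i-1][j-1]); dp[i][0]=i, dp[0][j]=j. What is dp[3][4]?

   ''  9  2  4  2  7  0  2
''  0  1  2  3  4  5  6  7
 8  1  1  2  3  4  5  6  7
 6  2  2  2  3  4  5  6  7
 3  3  3  3  3  4  5  6  7
 4  4  4  4  3  4  5  6  7
 3  5  5  5  4  4  5  6  7
 7  6  6  6  5  5  4  5  6
 0  7  7  7  6  6  5  4  5
 5  8  8  8  7  7  6  5  5
 4  9  9  9  8  8  7  6  6

4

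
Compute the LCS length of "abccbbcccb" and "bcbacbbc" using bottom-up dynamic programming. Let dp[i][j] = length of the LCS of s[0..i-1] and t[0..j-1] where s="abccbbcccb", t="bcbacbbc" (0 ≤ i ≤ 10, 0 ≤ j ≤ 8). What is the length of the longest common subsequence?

   ''  b  c  b  a  c  b  b  c
''  0  0  0  0  0  0  0  0  0
 a  0  0  0  0  1  1  1  1  1
 b  0  1  1  1  1  1  2  2  2
 c  0  1  2  2  2  2  2  2  3
 c  0  1  2  2  2  3  3  3  3
 b  0  1  2  3  3  3  4  4  4
 b  0  1  2  3  3  3  4  5  5
 c  0  1  2  3  3  4  4  5  6
 c  0  1  2  3  3  4  4  5  6
 c  0  1  2  3  3  4  4  5  6
 b  0  1  2  3  3  4  5  5  6

6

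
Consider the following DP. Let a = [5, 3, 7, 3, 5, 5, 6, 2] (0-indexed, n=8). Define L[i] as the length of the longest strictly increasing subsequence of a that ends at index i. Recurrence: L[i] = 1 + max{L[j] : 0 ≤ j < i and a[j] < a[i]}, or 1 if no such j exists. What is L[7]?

   i    0    1    2    3    4    5    6    7
a[i]    5    3    7    3    5    5    6    2
L[i]    1    1    2    1    2    2    3    1

1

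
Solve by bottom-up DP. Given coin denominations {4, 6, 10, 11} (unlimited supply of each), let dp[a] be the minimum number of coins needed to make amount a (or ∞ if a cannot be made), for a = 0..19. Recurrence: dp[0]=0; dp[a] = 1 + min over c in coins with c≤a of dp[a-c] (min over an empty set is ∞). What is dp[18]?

 a  0  1  2  3  4  5  6  7  8  9 10 11 12 13 14 15 16 17 18 19
dp  0  -  -  -  1  -  1  -  2  -  1  1  2  -  2  2  2  2  3  3
(- denotes ∞ / unreachable)

3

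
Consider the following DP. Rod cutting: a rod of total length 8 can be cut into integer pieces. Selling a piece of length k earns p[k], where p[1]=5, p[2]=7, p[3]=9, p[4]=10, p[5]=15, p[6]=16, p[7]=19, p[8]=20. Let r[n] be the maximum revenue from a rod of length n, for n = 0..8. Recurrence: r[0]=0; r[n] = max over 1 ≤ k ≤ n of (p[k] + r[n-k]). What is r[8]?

40

   n    0    1    2    3    4    5    6    7    8
r[n]    0    5   10   15   20   25   30   35   40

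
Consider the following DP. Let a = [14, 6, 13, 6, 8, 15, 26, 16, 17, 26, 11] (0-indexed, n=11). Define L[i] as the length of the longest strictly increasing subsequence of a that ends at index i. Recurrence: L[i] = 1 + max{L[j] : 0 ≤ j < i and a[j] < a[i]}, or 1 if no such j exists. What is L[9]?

   i    0    1    2    3    4    5    6    7    8    9   10
a[i]   14    6   13    6    8   15   26   16   17   26   11
L[i]    1    1    2    1    2    3    4    4    5    6    3

6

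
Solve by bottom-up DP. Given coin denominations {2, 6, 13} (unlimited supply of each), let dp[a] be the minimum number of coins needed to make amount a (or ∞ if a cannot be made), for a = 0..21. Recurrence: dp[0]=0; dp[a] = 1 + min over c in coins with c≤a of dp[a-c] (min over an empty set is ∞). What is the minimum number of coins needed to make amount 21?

3

 a  0  1  2  3  4  5  6  7  8  9 10 11 12 13 14 15 16 17 18 19 20 21
dp  0  -  1  -  2  -  1  -  2  -  3  -  2  1  3  2  4  3  3  2  4  3
(- denotes ∞ / unreachable)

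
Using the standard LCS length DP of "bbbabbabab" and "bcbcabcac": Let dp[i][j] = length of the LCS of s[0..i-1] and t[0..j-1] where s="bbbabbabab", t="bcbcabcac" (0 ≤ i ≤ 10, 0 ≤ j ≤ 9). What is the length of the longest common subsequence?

5

   ''  b  c  b  c  a  b  c  a  c
''  0  0  0  0  0  0  0  0  0  0
 b  0  1  1  1  1  1  1  1  1  1
 b  0  1  1  2  2  2  2  2  2  2
 b  0  1  1  2  2  2  3  3  3  3
 a  0  1  1  2  2  3  3  3  4  4
 b  0  1  1  2  2  3  4  4  4  4
 b  0  1  1  2  2  3  4  4  4  4
 a  0  1  1  2  2  3  4  4  5  5
 b  0  1  1  2  2  3  4  4  5  5
 a  0  1  1  2  2  3  4  4  5  5
 b  0  1  1  2  2  3  4  4  5  5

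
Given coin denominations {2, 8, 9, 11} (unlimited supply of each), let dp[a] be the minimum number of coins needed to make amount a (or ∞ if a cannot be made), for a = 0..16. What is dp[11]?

 a  0  1  2  3  4  5  6  7  8  9 10 11 12 13 14 15 16
dp  0  -  1  -  2  -  3  -  1  1  2  1  3  2  4  3  2
(- denotes ∞ / unreachable)

1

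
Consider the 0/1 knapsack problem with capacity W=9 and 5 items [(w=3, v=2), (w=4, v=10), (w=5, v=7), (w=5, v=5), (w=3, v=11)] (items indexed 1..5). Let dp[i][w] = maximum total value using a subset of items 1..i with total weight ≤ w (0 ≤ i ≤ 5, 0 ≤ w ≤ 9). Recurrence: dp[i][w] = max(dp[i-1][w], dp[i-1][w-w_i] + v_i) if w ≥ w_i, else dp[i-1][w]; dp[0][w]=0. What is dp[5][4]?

i\w   0   1   2   3   4   5   6   7   8   9
  0   0   0   0   0   0   0   0   0   0   0
  1   0   0   0   2   2   2   2   2   2   2
  2   0   0   0   2  10  10  10  12  12  12
  3   0   0   0   2  10  10  10  12  12  17
  4   0   0   0   2  10  10  10  12  12  17
  5   0   0   0  11  11  11  13  21  21  21

11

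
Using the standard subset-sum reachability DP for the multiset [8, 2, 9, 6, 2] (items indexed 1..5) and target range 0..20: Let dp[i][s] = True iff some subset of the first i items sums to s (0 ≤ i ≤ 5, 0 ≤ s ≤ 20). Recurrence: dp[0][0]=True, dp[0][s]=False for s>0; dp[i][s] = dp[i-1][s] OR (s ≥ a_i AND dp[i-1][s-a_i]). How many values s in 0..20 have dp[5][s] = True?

i\s   0   1   2   3   4   5   6   7   8   9  10  11  12  13  14  15  16  17  18  19  20
  0   T   F   F   F   F   F   F   F   F   F   F   F   F   F   F   F   F   F   F   F   F
  1   T   F   F   F   F   F   F   F   T   F   F   F   F   F   F   F   F   F   F   F   F
  2   T   F   T   F   F   F   F   F   T   F   T   F   F   F   F   F   F   F   F   F   F
  3   T   F   T   F   F   F   F   F   T   T   T   T   F   F   F   F   F   T   F   T   F
  4   T   F   T   F   F   F   T   F   T   T   T   T   F   F   T   T   T   T   F   T   F
  5   T   F   T   F   T   F   T   F   T   T   T   T   T   T   T   T   T   T   T   T   F

16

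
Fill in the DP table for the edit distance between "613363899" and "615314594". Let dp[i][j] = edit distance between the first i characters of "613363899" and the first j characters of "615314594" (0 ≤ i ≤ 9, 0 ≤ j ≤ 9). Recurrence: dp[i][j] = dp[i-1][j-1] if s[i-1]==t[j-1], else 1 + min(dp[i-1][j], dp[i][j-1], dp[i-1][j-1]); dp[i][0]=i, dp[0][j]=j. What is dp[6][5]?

3

   ''  6  1  5  3  1  4  5  9  4
''  0  1  2  3  4  5  6  7  8  9
 6  1  0  1  2  3  4  5  6  7  8
 1  2  1  0  1  2  3  4  5  6  7
 3  3  2  1  1  1  2  3  4  5  6
 3  4  3  2  2  1  2  3  4  5  6
 6  5  4  3  3  2  2  3  4  5  6
 3  6  5  4  4  3  3  3  4  5  6
 8  7  6  5  5  4  4  4  4  5  6
 9  8  7  6  6  5  5  5  5  4  5
 9  9  8  7  7  6  6  6  6  5  5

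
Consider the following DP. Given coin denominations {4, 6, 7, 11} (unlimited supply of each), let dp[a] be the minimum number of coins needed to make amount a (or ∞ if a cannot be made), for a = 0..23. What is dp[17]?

2

 a  0  1  2  3  4  5  6  7  8  9 10 11 12 13 14 15 16 17 18 19 20 21 22 23
dp  0  -  -  -  1  -  1  1  2  -  2  1  2  2  2  2  3  2  2  3  3  3  2  3
(- denotes ∞ / unreachable)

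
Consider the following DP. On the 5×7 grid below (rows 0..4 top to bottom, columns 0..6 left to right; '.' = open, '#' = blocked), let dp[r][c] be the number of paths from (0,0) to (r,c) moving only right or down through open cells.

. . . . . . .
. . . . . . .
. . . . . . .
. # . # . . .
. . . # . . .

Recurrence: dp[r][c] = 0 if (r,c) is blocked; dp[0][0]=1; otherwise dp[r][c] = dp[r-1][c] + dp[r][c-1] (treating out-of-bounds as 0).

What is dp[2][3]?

r\c   0   1   2   3   4   5   6
  0   1   1   1   1   1   1   1
  1   1   2   3   4   5   6   7
  2   1   3   6  10  15  21  28
  3   1   0   6   0  15  36  64
  4   1   1   7   0  15  51 115

10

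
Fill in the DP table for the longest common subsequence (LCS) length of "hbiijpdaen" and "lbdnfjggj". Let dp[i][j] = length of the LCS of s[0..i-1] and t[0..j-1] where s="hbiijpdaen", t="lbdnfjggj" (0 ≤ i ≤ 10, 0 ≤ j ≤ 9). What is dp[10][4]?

3

   ''  l  b  d  n  f  j  g  g  j
''  0  0  0  0  0  0  0  0  0  0
 h  0  0  0  0  0  0  0  0  0  0
 b  0  0  1  1  1  1  1  1  1  1
 i  0  0  1  1  1  1  1  1  1  1
 i  0  0  1  1  1  1  1  1  1  1
 j  0  0  1  1  1  1  2  2  2  2
 p  0  0  1  1  1  1  2  2  2  2
 d  0  0  1  2  2  2  2  2  2  2
 a  0  0  1  2  2  2  2  2  2  2
 e  0  0  1  2  2  2  2  2  2  2
 n  0  0  1  2  3  3  3  3  3  3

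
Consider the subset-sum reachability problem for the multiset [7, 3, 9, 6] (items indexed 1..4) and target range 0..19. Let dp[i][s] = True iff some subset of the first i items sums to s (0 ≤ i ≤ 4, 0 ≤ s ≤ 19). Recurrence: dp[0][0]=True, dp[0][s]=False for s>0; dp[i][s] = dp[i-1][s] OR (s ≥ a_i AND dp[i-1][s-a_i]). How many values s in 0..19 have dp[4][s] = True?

12

i\s   0   1   2   3   4   5   6   7   8   9  10  11  12  13  14  15  16  17  18  19
  0   T   F   F   F   F   F   F   F   F   F   F   F   F   F   F   F   F   F   F   F
  1   T   F   F   F   F   F   F   T   F   F   F   F   F   F   F   F   F   F   F   F
  2   T   F   F   T   F   F   F   T   F   F   T   F   F   F   F   F   F   F   F   F
  3   T   F   F   T   F   F   F   T   F   T   T   F   T   F   F   F   T   F   F   T
  4   T   F   F   T   F   F   T   T   F   T   T   F   T   T   F   T   T   F   T   T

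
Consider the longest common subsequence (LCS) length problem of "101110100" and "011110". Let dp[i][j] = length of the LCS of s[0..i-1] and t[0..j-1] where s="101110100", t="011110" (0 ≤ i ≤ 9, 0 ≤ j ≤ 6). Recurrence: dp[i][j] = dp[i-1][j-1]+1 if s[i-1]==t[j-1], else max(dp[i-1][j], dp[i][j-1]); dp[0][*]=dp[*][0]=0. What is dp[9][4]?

   ''  0  1  1  1  1  0
''  0  0  0  0  0  0  0
 1  0  0  1  1  1  1  1
 0  0  1  1  1  1  1  2
 1  0  1  2  2  2  2  2
 1  0  1  2  3  3  3  3
 1  0  1  2  3  4  4  4
 0  0  1  2  3  4  4  5
 1  0  1  2  3  4  5  5
 0  0  1  2  3  4  5  6
 0  0  1  2  3  4  5  6

4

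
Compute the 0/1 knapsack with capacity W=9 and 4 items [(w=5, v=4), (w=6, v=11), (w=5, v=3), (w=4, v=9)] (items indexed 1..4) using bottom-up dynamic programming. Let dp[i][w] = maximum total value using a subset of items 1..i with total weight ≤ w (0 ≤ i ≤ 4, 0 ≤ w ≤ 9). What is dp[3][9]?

i\w   0   1   2   3   4   5   6   7   8   9
  0   0   0   0   0   0   0   0   0   0   0
  1   0   0   0   0   0   4   4   4   4   4
  2   0   0   0   0   0   4  11  11  11  11
  3   0   0   0   0   0   4  11  11  11  11
  4   0   0   0   0   9   9  11  11  11  13

11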